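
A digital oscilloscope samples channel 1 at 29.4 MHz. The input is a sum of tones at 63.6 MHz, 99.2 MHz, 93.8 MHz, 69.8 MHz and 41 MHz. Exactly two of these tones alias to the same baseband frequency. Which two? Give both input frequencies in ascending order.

69.8 MHz, 99.2 MHz

fs/2 = 14.7 MHz.
63.6 MHz mod fs = 4.8 MHz.
4.8 MHz ≤ fs/2 = 14.7 MHz, appears at 4.8 MHz.
99.2 MHz mod fs = 11 MHz.
11 MHz ≤ fs/2 = 14.7 MHz, appears at 11 MHz.
93.8 MHz mod fs = 5.6 MHz.
5.6 MHz ≤ fs/2 = 14.7 MHz, appears at 5.6 MHz.
69.8 MHz mod fs = 11 MHz.
11 MHz ≤ fs/2 = 14.7 MHz, appears at 11 MHz.
41 MHz mod fs = 11.6 MHz.
11.6 MHz ≤ fs/2 = 14.7 MHz, appears at 11.6 MHz.
69.8 MHz and 99.2 MHz both map to 11 MHz.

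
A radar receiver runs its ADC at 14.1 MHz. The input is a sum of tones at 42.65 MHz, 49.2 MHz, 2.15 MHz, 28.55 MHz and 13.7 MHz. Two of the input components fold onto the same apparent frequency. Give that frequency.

fs/2 = 7.05 MHz.
42.65 MHz mod fs = 0.35 MHz.
0.35 MHz ≤ fs/2 = 7.05 MHz, appears at 0.35 MHz.
49.2 MHz mod fs = 6.9 MHz.
6.9 MHz ≤ fs/2 = 7.05 MHz, appears at 6.9 MHz.
2.15 MHz ≤ fs/2 = 7.05 MHz, passes unchanged.
28.55 MHz mod fs = 0.35 MHz.
0.35 MHz ≤ fs/2 = 7.05 MHz, appears at 0.35 MHz.
13.7 MHz > fs/2 = 7.05 MHz, folds to fs − 13.7 MHz = 0.4 MHz.
28.55 MHz and 42.65 MHz both map to 0.35 MHz.

0.35 MHz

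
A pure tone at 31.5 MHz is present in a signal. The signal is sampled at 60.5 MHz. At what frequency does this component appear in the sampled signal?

31.5 MHz > fs/2 = 30.25 MHz, folds to fs − 31.5 MHz = 29 MHz.

29 MHz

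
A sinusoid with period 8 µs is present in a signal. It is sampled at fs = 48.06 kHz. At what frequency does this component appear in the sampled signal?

T = 8 µs → f = 1/T = 125 kHz.
125 kHz mod fs = 28.88 kHz.
28.88 kHz > fs/2 = 24.03 kHz, folds to fs − 28.88 kHz = 19.18 kHz.

19.18 kHz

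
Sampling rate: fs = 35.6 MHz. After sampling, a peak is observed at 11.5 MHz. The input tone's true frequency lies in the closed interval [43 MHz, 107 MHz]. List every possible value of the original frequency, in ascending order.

47.1 MHz, 59.7 MHz, 82.7 MHz, 95.3 MHz

Frequencies that alias to 11.5 MHz are k·fs ± 11.5 MHz for integer k ≥ 0.
k=0: 11.5 MHz.
k=1: 24.1 MHz, 47.1 MHz.
k=2: 59.7 MHz, 82.7 MHz.
k=3: 95.3 MHz, 118.3 MHz.
k=4: 130.9 MHz, 153.9 MHz.
Within [43 MHz, 107 MHz]: 47.1 MHz, 59.7 MHz, 82.7 MHz, 95.3 MHz.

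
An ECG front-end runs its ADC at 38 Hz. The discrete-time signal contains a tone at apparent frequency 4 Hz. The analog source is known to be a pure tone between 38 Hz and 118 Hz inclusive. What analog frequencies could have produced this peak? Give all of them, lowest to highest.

Frequencies that alias to 4 Hz are k·fs ± 4 Hz for integer k ≥ 0.
k=0: 4 Hz.
k=1: 34 Hz, 42 Hz.
k=2: 72 Hz, 80 Hz.
k=3: 110 Hz, 118 Hz.
k=4: 148 Hz, 156 Hz.
Within [38 Hz, 118 Hz]: 42 Hz, 72 Hz, 80 Hz, 110 Hz, 118 Hz.

42 Hz, 72 Hz, 80 Hz, 110 Hz, 118 Hz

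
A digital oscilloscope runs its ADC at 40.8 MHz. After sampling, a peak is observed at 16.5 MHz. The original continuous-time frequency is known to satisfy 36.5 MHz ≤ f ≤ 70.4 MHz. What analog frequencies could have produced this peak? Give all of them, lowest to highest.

Frequencies that alias to 16.5 MHz are k·fs ± 16.5 MHz for integer k ≥ 0.
k=0: 16.5 MHz.
k=1: 24.3 MHz, 57.3 MHz.
k=2: 65.1 MHz, 98.1 MHz.
k=3: 105.9 MHz, 138.9 MHz.
Within [36.5 MHz, 70.4 MHz]: 57.3 MHz, 65.1 MHz.

57.3 MHz, 65.1 MHz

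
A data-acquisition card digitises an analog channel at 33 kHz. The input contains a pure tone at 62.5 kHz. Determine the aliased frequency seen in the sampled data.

62.5 kHz mod fs = 29.5 kHz.
29.5 kHz > fs/2 = 16.5 kHz, folds to fs − 29.5 kHz = 3.5 kHz.

3.5 kHz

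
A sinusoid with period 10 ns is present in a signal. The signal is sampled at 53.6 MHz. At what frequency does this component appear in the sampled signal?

T = 10 ns → f = 1/T = 100 MHz.
100 MHz mod fs = 46.4 MHz.
46.4 MHz > fs/2 = 26.8 MHz, folds to fs − 46.4 MHz = 7.2 MHz.

7.2 MHz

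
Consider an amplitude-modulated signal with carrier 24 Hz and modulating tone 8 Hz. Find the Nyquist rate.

AM sidebands sit at fc ± fm = 16 Hz and 32 Hz.
Highest-frequency component: 32 Hz.
Nyquist rate = 2 × 32 Hz = 64 Hz.

64 Hz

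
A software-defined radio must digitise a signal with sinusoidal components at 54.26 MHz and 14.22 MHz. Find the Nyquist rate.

Highest-frequency component: 54.26 MHz.
Nyquist rate = 2 × 54.26 MHz = 108.52 MHz.

108.52 MHz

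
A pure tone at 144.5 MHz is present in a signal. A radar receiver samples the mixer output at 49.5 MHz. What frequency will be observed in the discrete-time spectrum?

4 MHz

144.5 MHz mod fs = 45.5 MHz.
45.5 MHz > fs/2 = 24.75 MHz, folds to fs − 45.5 MHz = 4 MHz.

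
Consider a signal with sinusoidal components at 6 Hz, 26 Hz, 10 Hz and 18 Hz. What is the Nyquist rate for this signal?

Highest-frequency component: 26 Hz.
Nyquist rate = 2 × 26 Hz = 52 Hz.

52 Hz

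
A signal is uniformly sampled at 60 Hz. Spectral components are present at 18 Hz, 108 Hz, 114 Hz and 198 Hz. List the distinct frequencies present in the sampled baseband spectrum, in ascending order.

6 Hz, 12 Hz, 18 Hz

fs/2 = 30 Hz.
18 Hz ≤ fs/2 = 30 Hz, passes unchanged.
108 Hz mod fs = 48 Hz.
48 Hz > fs/2 = 30 Hz, folds to fs − 48 Hz = 12 Hz.
114 Hz mod fs = 54 Hz.
54 Hz > fs/2 = 30 Hz, folds to fs − 54 Hz = 6 Hz.
198 Hz mod fs = 18 Hz.
18 Hz ≤ fs/2 = 30 Hz, appears at 18 Hz.
Distinct values: {6 Hz, 12 Hz, 18 Hz}.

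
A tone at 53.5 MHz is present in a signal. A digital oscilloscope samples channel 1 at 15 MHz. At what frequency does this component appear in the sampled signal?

6.5 MHz

53.5 MHz mod fs = 8.5 MHz.
8.5 MHz > fs/2 = 7.5 MHz, folds to fs − 8.5 MHz = 6.5 MHz.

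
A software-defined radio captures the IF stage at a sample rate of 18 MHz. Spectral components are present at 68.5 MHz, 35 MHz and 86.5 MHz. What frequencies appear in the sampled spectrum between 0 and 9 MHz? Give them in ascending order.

1 MHz, 3.5 MHz

fs/2 = 9 MHz.
68.5 MHz mod fs = 14.5 MHz.
14.5 MHz > fs/2 = 9 MHz, folds to fs − 14.5 MHz = 3.5 MHz.
35 MHz mod fs = 17 MHz.
17 MHz > fs/2 = 9 MHz, folds to fs − 17 MHz = 1 MHz.
86.5 MHz mod fs = 14.5 MHz.
14.5 MHz > fs/2 = 9 MHz, folds to fs − 14.5 MHz = 3.5 MHz.
Distinct values: {1 MHz, 3.5 MHz}.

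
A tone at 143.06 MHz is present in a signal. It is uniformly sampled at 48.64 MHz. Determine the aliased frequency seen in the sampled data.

143.06 MHz mod fs = 45.78 MHz.
45.78 MHz > fs/2 = 24.32 MHz, folds to fs − 45.78 MHz = 2.86 MHz.

2.86 MHz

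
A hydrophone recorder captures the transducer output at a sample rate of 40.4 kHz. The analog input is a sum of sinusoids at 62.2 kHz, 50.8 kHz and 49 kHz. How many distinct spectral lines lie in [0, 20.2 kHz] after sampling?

fs/2 = 20.2 kHz.
62.2 kHz mod fs = 21.8 kHz.
21.8 kHz > fs/2 = 20.2 kHz, folds to fs − 21.8 kHz = 18.6 kHz.
50.8 kHz mod fs = 10.4 kHz.
10.4 kHz ≤ fs/2 = 20.2 kHz, appears at 10.4 kHz.
49 kHz mod fs = 8.6 kHz.
8.6 kHz ≤ fs/2 = 20.2 kHz, appears at 8.6 kHz.
Distinct values: {8.6 kHz, 10.4 kHz, 18.6 kHz} → 3.

3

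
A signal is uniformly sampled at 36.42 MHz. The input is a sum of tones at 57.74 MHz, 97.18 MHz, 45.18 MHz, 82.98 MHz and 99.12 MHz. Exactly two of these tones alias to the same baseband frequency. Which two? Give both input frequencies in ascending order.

fs/2 = 18.21 MHz.
57.74 MHz mod fs = 21.32 MHz.
21.32 MHz > fs/2 = 18.21 MHz, folds to fs − 21.32 MHz = 15.1 MHz.
97.18 MHz mod fs = 24.34 MHz.
24.34 MHz > fs/2 = 18.21 MHz, folds to fs − 24.34 MHz = 12.08 MHz.
45.18 MHz mod fs = 8.76 MHz.
8.76 MHz ≤ fs/2 = 18.21 MHz, appears at 8.76 MHz.
82.98 MHz mod fs = 10.14 MHz.
10.14 MHz ≤ fs/2 = 18.21 MHz, appears at 10.14 MHz.
99.12 MHz mod fs = 26.28 MHz.
26.28 MHz > fs/2 = 18.21 MHz, folds to fs − 26.28 MHz = 10.14 MHz.
82.98 MHz and 99.12 MHz both map to 10.14 MHz.

82.98 MHz, 99.12 MHz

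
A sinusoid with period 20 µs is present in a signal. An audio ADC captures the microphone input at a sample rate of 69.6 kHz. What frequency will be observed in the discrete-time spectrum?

T = 20 µs → f = 1/T = 50 kHz.
50 kHz > fs/2 = 34.8 kHz, folds to fs − 50 kHz = 19.6 kHz.

19.6 kHz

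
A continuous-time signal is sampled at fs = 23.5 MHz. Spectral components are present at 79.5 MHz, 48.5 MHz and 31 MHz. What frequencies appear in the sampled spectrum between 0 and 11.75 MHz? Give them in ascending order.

fs/2 = 11.75 MHz.
79.5 MHz mod fs = 9 MHz.
9 MHz ≤ fs/2 = 11.75 MHz, appears at 9 MHz.
48.5 MHz mod fs = 1.5 MHz.
1.5 MHz ≤ fs/2 = 11.75 MHz, appears at 1.5 MHz.
31 MHz mod fs = 7.5 MHz.
7.5 MHz ≤ fs/2 = 11.75 MHz, appears at 7.5 MHz.
Distinct values: {1.5 MHz, 7.5 MHz, 9 MHz}.

1.5 MHz, 7.5 MHz, 9 MHz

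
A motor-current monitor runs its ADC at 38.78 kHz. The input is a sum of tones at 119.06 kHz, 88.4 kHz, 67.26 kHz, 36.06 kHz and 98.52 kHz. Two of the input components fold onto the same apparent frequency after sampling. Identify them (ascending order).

fs/2 = 19.39 kHz.
119.06 kHz mod fs = 2.72 kHz.
2.72 kHz ≤ fs/2 = 19.39 kHz, appears at 2.72 kHz.
88.4 kHz mod fs = 10.84 kHz.
10.84 kHz ≤ fs/2 = 19.39 kHz, appears at 10.84 kHz.
67.26 kHz mod fs = 28.48 kHz.
28.48 kHz > fs/2 = 19.39 kHz, folds to fs − 28.48 kHz = 10.3 kHz.
36.06 kHz > fs/2 = 19.39 kHz, folds to fs − 36.06 kHz = 2.72 kHz.
98.52 kHz mod fs = 20.96 kHz.
20.96 kHz > fs/2 = 19.39 kHz, folds to fs − 20.96 kHz = 17.82 kHz.
36.06 kHz and 119.06 kHz both map to 2.72 kHz.

36.06 kHz, 119.06 kHz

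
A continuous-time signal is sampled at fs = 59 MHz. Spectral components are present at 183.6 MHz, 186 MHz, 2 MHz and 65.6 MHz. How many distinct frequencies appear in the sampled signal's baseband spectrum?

fs/2 = 29.5 MHz.
183.6 MHz mod fs = 6.6 MHz.
6.6 MHz ≤ fs/2 = 29.5 MHz, appears at 6.6 MHz.
186 MHz mod fs = 9 MHz.
9 MHz ≤ fs/2 = 29.5 MHz, appears at 9 MHz.
2 MHz ≤ fs/2 = 29.5 MHz, passes unchanged.
65.6 MHz mod fs = 6.6 MHz.
6.6 MHz ≤ fs/2 = 29.5 MHz, appears at 6.6 MHz.
Distinct values: {2 MHz, 6.6 MHz, 9 MHz} → 3.

3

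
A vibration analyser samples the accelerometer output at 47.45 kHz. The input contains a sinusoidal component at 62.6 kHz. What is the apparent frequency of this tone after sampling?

15.15 kHz

62.6 kHz mod fs = 15.15 kHz.
15.15 kHz ≤ fs/2 = 23.725 kHz, appears at 15.15 kHz.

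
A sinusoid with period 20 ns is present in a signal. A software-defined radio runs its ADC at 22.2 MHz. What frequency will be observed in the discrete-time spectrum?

T = 20 ns → f = 1/T = 50 MHz.
50 MHz mod fs = 5.6 MHz.
5.6 MHz ≤ fs/2 = 11.1 MHz, appears at 5.6 MHz.

5.6 MHz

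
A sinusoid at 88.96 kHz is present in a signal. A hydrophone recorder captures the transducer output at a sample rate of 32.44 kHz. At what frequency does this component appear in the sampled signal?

8.36 kHz

88.96 kHz mod fs = 24.08 kHz.
24.08 kHz > fs/2 = 16.22 kHz, folds to fs − 24.08 kHz = 8.36 kHz.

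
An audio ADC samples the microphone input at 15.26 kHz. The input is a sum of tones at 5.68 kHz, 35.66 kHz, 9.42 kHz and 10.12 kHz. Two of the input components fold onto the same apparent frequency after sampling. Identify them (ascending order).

10.12 kHz, 35.66 kHz

fs/2 = 7.63 kHz.
5.68 kHz ≤ fs/2 = 7.63 kHz, passes unchanged.
35.66 kHz mod fs = 5.14 kHz.
5.14 kHz ≤ fs/2 = 7.63 kHz, appears at 5.14 kHz.
9.42 kHz > fs/2 = 7.63 kHz, folds to fs − 9.42 kHz = 5.84 kHz.
10.12 kHz > fs/2 = 7.63 kHz, folds to fs − 10.12 kHz = 5.14 kHz.
10.12 kHz and 35.66 kHz both map to 5.14 kHz.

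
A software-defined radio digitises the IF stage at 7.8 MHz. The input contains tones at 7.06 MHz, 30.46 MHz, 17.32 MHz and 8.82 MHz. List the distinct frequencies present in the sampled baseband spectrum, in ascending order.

fs/2 = 3.9 MHz.
7.06 MHz > fs/2 = 3.9 MHz, folds to fs − 7.06 MHz = 0.74 MHz.
30.46 MHz mod fs = 7.06 MHz.
7.06 MHz > fs/2 = 3.9 MHz, folds to fs − 7.06 MHz = 0.74 MHz.
17.32 MHz mod fs = 1.72 MHz.
1.72 MHz ≤ fs/2 = 3.9 MHz, appears at 1.72 MHz.
8.82 MHz mod fs = 1.02 MHz.
1.02 MHz ≤ fs/2 = 3.9 MHz, appears at 1.02 MHz.
Distinct values: {0.74 MHz, 1.02 MHz, 1.72 MHz}.

0.74 MHz, 1.02 MHz, 1.72 MHz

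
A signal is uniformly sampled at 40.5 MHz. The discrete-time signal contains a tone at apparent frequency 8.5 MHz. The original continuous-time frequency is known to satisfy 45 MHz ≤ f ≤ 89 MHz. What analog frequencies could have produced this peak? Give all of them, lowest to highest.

49 MHz, 72.5 MHz

Frequencies that alias to 8.5 MHz are k·fs ± 8.5 MHz for integer k ≥ 0.
k=0: 8.5 MHz.
k=1: 32 MHz, 49 MHz.
k=2: 72.5 MHz, 89.5 MHz.
k=3: 113 MHz, 130 MHz.
Within [45 MHz, 89 MHz]: 49 MHz, 72.5 MHz.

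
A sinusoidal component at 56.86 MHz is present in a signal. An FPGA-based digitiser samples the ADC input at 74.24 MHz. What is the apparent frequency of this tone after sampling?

17.38 MHz

56.86 MHz > fs/2 = 37.12 MHz, folds to fs − 56.86 MHz = 17.38 MHz.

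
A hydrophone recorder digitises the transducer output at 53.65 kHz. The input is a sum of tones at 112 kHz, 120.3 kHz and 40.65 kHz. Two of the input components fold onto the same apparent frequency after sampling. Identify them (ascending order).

fs/2 = 26.825 kHz.
112 kHz mod fs = 4.7 kHz.
4.7 kHz ≤ fs/2 = 26.825 kHz, appears at 4.7 kHz.
120.3 kHz mod fs = 13 kHz.
13 kHz ≤ fs/2 = 26.825 kHz, appears at 13 kHz.
40.65 kHz > fs/2 = 26.825 kHz, folds to fs − 40.65 kHz = 13 kHz.
40.65 kHz and 120.3 kHz both map to 13 kHz.

40.65 kHz, 120.3 kHz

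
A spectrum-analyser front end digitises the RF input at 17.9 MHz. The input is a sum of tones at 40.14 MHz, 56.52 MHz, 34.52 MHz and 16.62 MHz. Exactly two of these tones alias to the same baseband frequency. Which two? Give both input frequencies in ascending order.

16.62 MHz, 34.52 MHz

fs/2 = 8.95 MHz.
40.14 MHz mod fs = 4.34 MHz.
4.34 MHz ≤ fs/2 = 8.95 MHz, appears at 4.34 MHz.
56.52 MHz mod fs = 2.82 MHz.
2.82 MHz ≤ fs/2 = 8.95 MHz, appears at 2.82 MHz.
34.52 MHz mod fs = 16.62 MHz.
16.62 MHz > fs/2 = 8.95 MHz, folds to fs − 16.62 MHz = 1.28 MHz.
16.62 MHz > fs/2 = 8.95 MHz, folds to fs − 16.62 MHz = 1.28 MHz.
16.62 MHz and 34.52 MHz both map to 1.28 MHz.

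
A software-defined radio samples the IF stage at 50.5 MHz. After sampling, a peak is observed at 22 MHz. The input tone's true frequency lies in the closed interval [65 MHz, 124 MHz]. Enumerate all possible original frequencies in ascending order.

72.5 MHz, 79 MHz, 123 MHz

Frequencies that alias to 22 MHz are k·fs ± 22 MHz for integer k ≥ 0.
k=0: 22 MHz.
k=1: 28.5 MHz, 72.5 MHz.
k=2: 79 MHz, 123 MHz.
k=3: 129.5 MHz, 173.5 MHz.
Within [65 MHz, 124 MHz]: 72.5 MHz, 79 MHz, 123 MHz.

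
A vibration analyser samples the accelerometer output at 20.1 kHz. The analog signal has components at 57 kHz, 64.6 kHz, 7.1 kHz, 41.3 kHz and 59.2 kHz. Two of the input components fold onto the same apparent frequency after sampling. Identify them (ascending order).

41.3 kHz, 59.2 kHz

fs/2 = 10.05 kHz.
57 kHz mod fs = 16.8 kHz.
16.8 kHz > fs/2 = 10.05 kHz, folds to fs − 16.8 kHz = 3.3 kHz.
64.6 kHz mod fs = 4.3 kHz.
4.3 kHz ≤ fs/2 = 10.05 kHz, appears at 4.3 kHz.
7.1 kHz ≤ fs/2 = 10.05 kHz, passes unchanged.
41.3 kHz mod fs = 1.1 kHz.
1.1 kHz ≤ fs/2 = 10.05 kHz, appears at 1.1 kHz.
59.2 kHz mod fs = 19 kHz.
19 kHz > fs/2 = 10.05 kHz, folds to fs − 19 kHz = 1.1 kHz.
41.3 kHz and 59.2 kHz both map to 1.1 kHz.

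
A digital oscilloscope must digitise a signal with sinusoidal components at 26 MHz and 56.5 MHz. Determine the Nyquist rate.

113 MHz

Highest-frequency component: 56.5 MHz.
Nyquist rate = 2 × 56.5 MHz = 113 MHz.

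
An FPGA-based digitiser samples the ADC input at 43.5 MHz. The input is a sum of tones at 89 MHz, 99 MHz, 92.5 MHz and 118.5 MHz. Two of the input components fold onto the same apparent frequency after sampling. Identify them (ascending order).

fs/2 = 21.75 MHz.
89 MHz mod fs = 2 MHz.
2 MHz ≤ fs/2 = 21.75 MHz, appears at 2 MHz.
99 MHz mod fs = 12 MHz.
12 MHz ≤ fs/2 = 21.75 MHz, appears at 12 MHz.
92.5 MHz mod fs = 5.5 MHz.
5.5 MHz ≤ fs/2 = 21.75 MHz, appears at 5.5 MHz.
118.5 MHz mod fs = 31.5 MHz.
31.5 MHz > fs/2 = 21.75 MHz, folds to fs − 31.5 MHz = 12 MHz.
99 MHz and 118.5 MHz both map to 12 MHz.

99 MHz, 118.5 MHz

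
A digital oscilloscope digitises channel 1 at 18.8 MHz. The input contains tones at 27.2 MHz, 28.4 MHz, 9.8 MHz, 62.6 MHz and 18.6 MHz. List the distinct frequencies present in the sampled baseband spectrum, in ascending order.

0.2 MHz, 6.2 MHz, 8.4 MHz, 9 MHz, 9.2 MHz

fs/2 = 9.4 MHz.
27.2 MHz mod fs = 8.4 MHz.
8.4 MHz ≤ fs/2 = 9.4 MHz, appears at 8.4 MHz.
28.4 MHz mod fs = 9.6 MHz.
9.6 MHz > fs/2 = 9.4 MHz, folds to fs − 9.6 MHz = 9.2 MHz.
9.8 MHz > fs/2 = 9.4 MHz, folds to fs − 9.8 MHz = 9 MHz.
62.6 MHz mod fs = 6.2 MHz.
6.2 MHz ≤ fs/2 = 9.4 MHz, appears at 6.2 MHz.
18.6 MHz > fs/2 = 9.4 MHz, folds to fs − 18.6 MHz = 0.2 MHz.
Distinct values: {0.2 MHz, 6.2 MHz, 8.4 MHz, 9 MHz, 9.2 MHz}.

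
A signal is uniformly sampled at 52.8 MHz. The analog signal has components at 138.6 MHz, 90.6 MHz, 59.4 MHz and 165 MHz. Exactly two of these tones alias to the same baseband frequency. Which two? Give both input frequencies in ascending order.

fs/2 = 26.4 MHz.
138.6 MHz mod fs = 33 MHz.
33 MHz > fs/2 = 26.4 MHz, folds to fs − 33 MHz = 19.8 MHz.
90.6 MHz mod fs = 37.8 MHz.
37.8 MHz > fs/2 = 26.4 MHz, folds to fs − 37.8 MHz = 15 MHz.
59.4 MHz mod fs = 6.6 MHz.
6.6 MHz ≤ fs/2 = 26.4 MHz, appears at 6.6 MHz.
165 MHz mod fs = 6.6 MHz.
6.6 MHz ≤ fs/2 = 26.4 MHz, appears at 6.6 MHz.
59.4 MHz and 165 MHz both map to 6.6 MHz.

59.4 MHz, 165 MHz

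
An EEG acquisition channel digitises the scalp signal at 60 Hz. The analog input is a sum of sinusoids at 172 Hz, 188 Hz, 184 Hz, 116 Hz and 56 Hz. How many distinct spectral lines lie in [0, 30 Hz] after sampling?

2

fs/2 = 30 Hz.
172 Hz mod fs = 52 Hz.
52 Hz > fs/2 = 30 Hz, folds to fs − 52 Hz = 8 Hz.
188 Hz mod fs = 8 Hz.
8 Hz ≤ fs/2 = 30 Hz, appears at 8 Hz.
184 Hz mod fs = 4 Hz.
4 Hz ≤ fs/2 = 30 Hz, appears at 4 Hz.
116 Hz mod fs = 56 Hz.
56 Hz > fs/2 = 30 Hz, folds to fs − 56 Hz = 4 Hz.
56 Hz > fs/2 = 30 Hz, folds to fs − 56 Hz = 4 Hz.
Distinct values: {4 Hz, 8 Hz} → 2.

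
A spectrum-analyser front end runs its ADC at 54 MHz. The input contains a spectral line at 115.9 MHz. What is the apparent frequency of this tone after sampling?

115.9 MHz mod fs = 7.9 MHz.
7.9 MHz ≤ fs/2 = 27 MHz, appears at 7.9 MHz.

7.9 MHz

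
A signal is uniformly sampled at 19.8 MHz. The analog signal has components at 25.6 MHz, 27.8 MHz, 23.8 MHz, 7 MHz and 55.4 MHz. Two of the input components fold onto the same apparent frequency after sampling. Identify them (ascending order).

fs/2 = 9.9 MHz.
25.6 MHz mod fs = 5.8 MHz.
5.8 MHz ≤ fs/2 = 9.9 MHz, appears at 5.8 MHz.
27.8 MHz mod fs = 8 MHz.
8 MHz ≤ fs/2 = 9.9 MHz, appears at 8 MHz.
23.8 MHz mod fs = 4 MHz.
4 MHz ≤ fs/2 = 9.9 MHz, appears at 4 MHz.
7 MHz ≤ fs/2 = 9.9 MHz, passes unchanged.
55.4 MHz mod fs = 15.8 MHz.
15.8 MHz > fs/2 = 9.9 MHz, folds to fs − 15.8 MHz = 4 MHz.
23.8 MHz and 55.4 MHz both map to 4 MHz.

23.8 MHz, 55.4 MHz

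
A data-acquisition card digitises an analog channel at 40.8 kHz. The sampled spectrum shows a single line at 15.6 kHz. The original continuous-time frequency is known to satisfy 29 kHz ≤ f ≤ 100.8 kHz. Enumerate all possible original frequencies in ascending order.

56.4 kHz, 66 kHz, 97.2 kHz

Frequencies that alias to 15.6 kHz are k·fs ± 15.6 kHz for integer k ≥ 0.
k=0: 15.6 kHz.
k=1: 25.2 kHz, 56.4 kHz.
k=2: 66 kHz, 97.2 kHz.
k=3: 106.8 kHz, 138 kHz.
Within [29 kHz, 100.8 kHz]: 56.4 kHz, 66 kHz, 97.2 kHz.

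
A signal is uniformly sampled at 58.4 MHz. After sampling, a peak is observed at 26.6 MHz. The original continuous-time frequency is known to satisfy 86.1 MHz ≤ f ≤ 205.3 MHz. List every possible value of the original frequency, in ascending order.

90.2 MHz, 143.4 MHz, 148.6 MHz, 201.8 MHz

Frequencies that alias to 26.6 MHz are k·fs ± 26.6 MHz for integer k ≥ 0.
k=0: 26.6 MHz.
k=1: 31.8 MHz, 85 MHz.
k=2: 90.2 MHz, 143.4 MHz.
k=3: 148.6 MHz, 201.8 MHz.
k=4: 207 MHz, 260.2 MHz.
Within [86.1 MHz, 205.3 MHz]: 90.2 MHz, 143.4 MHz, 148.6 MHz, 201.8 MHz.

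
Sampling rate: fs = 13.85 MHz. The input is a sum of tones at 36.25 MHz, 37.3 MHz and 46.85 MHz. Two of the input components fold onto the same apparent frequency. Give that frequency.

5.3 MHz

fs/2 = 6.925 MHz.
36.25 MHz mod fs = 8.55 MHz.
8.55 MHz > fs/2 = 6.925 MHz, folds to fs − 8.55 MHz = 5.3 MHz.
37.3 MHz mod fs = 9.6 MHz.
9.6 MHz > fs/2 = 6.925 MHz, folds to fs − 9.6 MHz = 4.25 MHz.
46.85 MHz mod fs = 5.3 MHz.
5.3 MHz ≤ fs/2 = 6.925 MHz, appears at 5.3 MHz.
36.25 MHz and 46.85 MHz both map to 5.3 MHz.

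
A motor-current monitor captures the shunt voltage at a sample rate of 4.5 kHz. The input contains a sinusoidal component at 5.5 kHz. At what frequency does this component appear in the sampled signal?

1 kHz

5.5 kHz mod fs = 1 kHz.
1 kHz ≤ fs/2 = 2.25 kHz, appears at 1 kHz.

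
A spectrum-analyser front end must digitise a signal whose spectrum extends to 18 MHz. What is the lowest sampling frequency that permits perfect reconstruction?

Nyquist rate = 2 × 18 MHz = 36 MHz.

36 MHz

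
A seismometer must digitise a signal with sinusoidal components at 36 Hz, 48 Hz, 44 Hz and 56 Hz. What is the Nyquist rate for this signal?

112 Hz

Highest-frequency component: 56 Hz.
Nyquist rate = 2 × 56 Hz = 112 Hz.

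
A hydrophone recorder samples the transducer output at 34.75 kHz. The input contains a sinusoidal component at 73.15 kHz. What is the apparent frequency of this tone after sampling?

73.15 kHz mod fs = 3.65 kHz.
3.65 kHz ≤ fs/2 = 17.375 kHz, appears at 3.65 kHz.

3.65 kHz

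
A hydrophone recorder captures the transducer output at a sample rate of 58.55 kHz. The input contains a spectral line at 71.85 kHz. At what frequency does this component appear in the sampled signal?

13.3 kHz

71.85 kHz mod fs = 13.3 kHz.
13.3 kHz ≤ fs/2 = 29.275 kHz, appears at 13.3 kHz.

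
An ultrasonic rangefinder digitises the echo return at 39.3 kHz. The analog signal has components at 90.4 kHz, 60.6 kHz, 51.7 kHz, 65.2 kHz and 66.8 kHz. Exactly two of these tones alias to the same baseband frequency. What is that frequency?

11.8 kHz

fs/2 = 19.65 kHz.
90.4 kHz mod fs = 11.8 kHz.
11.8 kHz ≤ fs/2 = 19.65 kHz, appears at 11.8 kHz.
60.6 kHz mod fs = 21.3 kHz.
21.3 kHz > fs/2 = 19.65 kHz, folds to fs − 21.3 kHz = 18 kHz.
51.7 kHz mod fs = 12.4 kHz.
12.4 kHz ≤ fs/2 = 19.65 kHz, appears at 12.4 kHz.
65.2 kHz mod fs = 25.9 kHz.
25.9 kHz > fs/2 = 19.65 kHz, folds to fs − 25.9 kHz = 13.4 kHz.
66.8 kHz mod fs = 27.5 kHz.
27.5 kHz > fs/2 = 19.65 kHz, folds to fs − 27.5 kHz = 11.8 kHz.
66.8 kHz and 90.4 kHz both map to 11.8 kHz.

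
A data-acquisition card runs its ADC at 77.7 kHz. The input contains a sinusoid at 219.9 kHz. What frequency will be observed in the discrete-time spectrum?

13.2 kHz

219.9 kHz mod fs = 64.5 kHz.
64.5 kHz > fs/2 = 38.85 kHz, folds to fs − 64.5 kHz = 13.2 kHz.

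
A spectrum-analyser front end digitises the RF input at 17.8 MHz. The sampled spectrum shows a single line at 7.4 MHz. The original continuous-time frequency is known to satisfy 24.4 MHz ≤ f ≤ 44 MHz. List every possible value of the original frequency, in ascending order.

Frequencies that alias to 7.4 MHz are k·fs ± 7.4 MHz for integer k ≥ 0.
k=0: 7.4 MHz.
k=1: 10.4 MHz, 25.2 MHz.
k=2: 28.2 MHz, 43 MHz.
k=3: 46 MHz, 60.8 MHz.
Within [24.4 MHz, 44 MHz]: 25.2 MHz, 28.2 MHz, 43 MHz.

25.2 MHz, 28.2 MHz, 43 MHz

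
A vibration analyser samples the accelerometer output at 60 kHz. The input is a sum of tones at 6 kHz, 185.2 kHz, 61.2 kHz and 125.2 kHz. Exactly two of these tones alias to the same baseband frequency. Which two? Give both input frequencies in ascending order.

fs/2 = 30 kHz.
6 kHz ≤ fs/2 = 30 kHz, passes unchanged.
185.2 kHz mod fs = 5.2 kHz.
5.2 kHz ≤ fs/2 = 30 kHz, appears at 5.2 kHz.
61.2 kHz mod fs = 1.2 kHz.
1.2 kHz ≤ fs/2 = 30 kHz, appears at 1.2 kHz.
125.2 kHz mod fs = 5.2 kHz.
5.2 kHz ≤ fs/2 = 30 kHz, appears at 5.2 kHz.
125.2 kHz and 185.2 kHz both map to 5.2 kHz.

125.2 kHz, 185.2 kHz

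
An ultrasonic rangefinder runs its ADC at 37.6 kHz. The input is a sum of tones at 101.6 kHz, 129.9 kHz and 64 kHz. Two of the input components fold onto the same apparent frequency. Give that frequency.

11.2 kHz

fs/2 = 18.8 kHz.
101.6 kHz mod fs = 26.4 kHz.
26.4 kHz > fs/2 = 18.8 kHz, folds to fs − 26.4 kHz = 11.2 kHz.
129.9 kHz mod fs = 17.1 kHz.
17.1 kHz ≤ fs/2 = 18.8 kHz, appears at 17.1 kHz.
64 kHz mod fs = 26.4 kHz.
26.4 kHz > fs/2 = 18.8 kHz, folds to fs − 26.4 kHz = 11.2 kHz.
64 kHz and 101.6 kHz both map to 11.2 kHz.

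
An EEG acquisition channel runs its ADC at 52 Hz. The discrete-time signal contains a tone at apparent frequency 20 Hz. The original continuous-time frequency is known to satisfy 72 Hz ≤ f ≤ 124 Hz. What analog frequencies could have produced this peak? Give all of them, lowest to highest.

Frequencies that alias to 20 Hz are k·fs ± 20 Hz for integer k ≥ 0.
k=0: 20 Hz.
k=1: 32 Hz, 72 Hz.
k=2: 84 Hz, 124 Hz.
k=3: 136 Hz, 176 Hz.
Within [72 Hz, 124 Hz]: 72 Hz, 84 Hz, 124 Hz.

72 Hz, 84 Hz, 124 Hz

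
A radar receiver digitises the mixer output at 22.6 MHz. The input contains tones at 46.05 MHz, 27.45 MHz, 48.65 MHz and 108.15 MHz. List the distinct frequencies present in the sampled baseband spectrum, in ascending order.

0.85 MHz, 3.45 MHz, 4.85 MHz

fs/2 = 11.3 MHz.
46.05 MHz mod fs = 0.85 MHz.
0.85 MHz ≤ fs/2 = 11.3 MHz, appears at 0.85 MHz.
27.45 MHz mod fs = 4.85 MHz.
4.85 MHz ≤ fs/2 = 11.3 MHz, appears at 4.85 MHz.
48.65 MHz mod fs = 3.45 MHz.
3.45 MHz ≤ fs/2 = 11.3 MHz, appears at 3.45 MHz.
108.15 MHz mod fs = 17.75 MHz.
17.75 MHz > fs/2 = 11.3 MHz, folds to fs − 17.75 MHz = 4.85 MHz.
Distinct values: {0.85 MHz, 3.45 MHz, 4.85 MHz}.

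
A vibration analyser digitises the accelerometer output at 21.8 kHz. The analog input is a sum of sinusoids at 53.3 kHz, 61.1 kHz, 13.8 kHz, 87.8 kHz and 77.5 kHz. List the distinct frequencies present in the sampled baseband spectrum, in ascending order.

fs/2 = 10.9 kHz.
53.3 kHz mod fs = 9.7 kHz.
9.7 kHz ≤ fs/2 = 10.9 kHz, appears at 9.7 kHz.
61.1 kHz mod fs = 17.5 kHz.
17.5 kHz > fs/2 = 10.9 kHz, folds to fs − 17.5 kHz = 4.3 kHz.
13.8 kHz > fs/2 = 10.9 kHz, folds to fs − 13.8 kHz = 8 kHz.
87.8 kHz mod fs = 0.6 kHz.
0.6 kHz ≤ fs/2 = 10.9 kHz, appears at 0.6 kHz.
77.5 kHz mod fs = 12.1 kHz.
12.1 kHz > fs/2 = 10.9 kHz, folds to fs − 12.1 kHz = 9.7 kHz.
Distinct values: {0.6 kHz, 4.3 kHz, 8 kHz, 9.7 kHz}.

0.6 kHz, 4.3 kHz, 8 kHz, 9.7 kHz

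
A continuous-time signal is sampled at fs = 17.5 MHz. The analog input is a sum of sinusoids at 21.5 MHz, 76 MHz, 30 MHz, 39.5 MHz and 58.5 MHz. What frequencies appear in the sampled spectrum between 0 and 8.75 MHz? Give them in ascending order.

fs/2 = 8.75 MHz.
21.5 MHz mod fs = 4 MHz.
4 MHz ≤ fs/2 = 8.75 MHz, appears at 4 MHz.
76 MHz mod fs = 6 MHz.
6 MHz ≤ fs/2 = 8.75 MHz, appears at 6 MHz.
30 MHz mod fs = 12.5 MHz.
12.5 MHz > fs/2 = 8.75 MHz, folds to fs − 12.5 MHz = 5 MHz.
39.5 MHz mod fs = 4.5 MHz.
4.5 MHz ≤ fs/2 = 8.75 MHz, appears at 4.5 MHz.
58.5 MHz mod fs = 6 MHz.
6 MHz ≤ fs/2 = 8.75 MHz, appears at 6 MHz.
Distinct values: {4 MHz, 4.5 MHz, 5 MHz, 6 MHz}.

4 MHz, 4.5 MHz, 5 MHz, 6 MHz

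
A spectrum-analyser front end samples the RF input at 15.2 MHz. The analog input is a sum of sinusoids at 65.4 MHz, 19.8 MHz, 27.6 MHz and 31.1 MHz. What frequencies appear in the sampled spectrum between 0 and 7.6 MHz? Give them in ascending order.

0.7 MHz, 2.8 MHz, 4.6 MHz

fs/2 = 7.6 MHz.
65.4 MHz mod fs = 4.6 MHz.
4.6 MHz ≤ fs/2 = 7.6 MHz, appears at 4.6 MHz.
19.8 MHz mod fs = 4.6 MHz.
4.6 MHz ≤ fs/2 = 7.6 MHz, appears at 4.6 MHz.
27.6 MHz mod fs = 12.4 MHz.
12.4 MHz > fs/2 = 7.6 MHz, folds to fs − 12.4 MHz = 2.8 MHz.
31.1 MHz mod fs = 0.7 MHz.
0.7 MHz ≤ fs/2 = 7.6 MHz, appears at 0.7 MHz.
Distinct values: {0.7 MHz, 2.8 MHz, 4.6 MHz}.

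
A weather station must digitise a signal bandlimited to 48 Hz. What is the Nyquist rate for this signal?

Nyquist rate = 2 × 48 Hz = 96 Hz.

96 Hz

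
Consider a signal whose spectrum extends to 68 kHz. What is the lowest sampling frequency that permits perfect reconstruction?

136 kHz

Nyquist rate = 2 × 68 kHz = 136 kHz.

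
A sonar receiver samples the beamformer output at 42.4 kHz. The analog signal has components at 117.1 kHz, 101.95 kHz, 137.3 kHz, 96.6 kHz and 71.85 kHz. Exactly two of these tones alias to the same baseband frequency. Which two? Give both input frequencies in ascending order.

117.1 kHz, 137.3 kHz

fs/2 = 21.2 kHz.
117.1 kHz mod fs = 32.3 kHz.
32.3 kHz > fs/2 = 21.2 kHz, folds to fs − 32.3 kHz = 10.1 kHz.
101.95 kHz mod fs = 17.15 kHz.
17.15 kHz ≤ fs/2 = 21.2 kHz, appears at 17.15 kHz.
137.3 kHz mod fs = 10.1 kHz.
10.1 kHz ≤ fs/2 = 21.2 kHz, appears at 10.1 kHz.
96.6 kHz mod fs = 11.8 kHz.
11.8 kHz ≤ fs/2 = 21.2 kHz, appears at 11.8 kHz.
71.85 kHz mod fs = 29.45 kHz.
29.45 kHz > fs/2 = 21.2 kHz, folds to fs − 29.45 kHz = 12.95 kHz.
117.1 kHz and 137.3 kHz both map to 10.1 kHz.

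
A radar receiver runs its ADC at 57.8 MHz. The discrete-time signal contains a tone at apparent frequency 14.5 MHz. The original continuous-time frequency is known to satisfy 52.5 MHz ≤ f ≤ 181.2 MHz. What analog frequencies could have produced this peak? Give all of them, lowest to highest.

Frequencies that alias to 14.5 MHz are k·fs ± 14.5 MHz for integer k ≥ 0.
k=0: 14.5 MHz.
k=1: 43.3 MHz, 72.3 MHz.
k=2: 101.1 MHz, 130.1 MHz.
k=3: 158.9 MHz, 187.9 MHz.
k=4: 216.7 MHz, 245.7 MHz.
Within [52.5 MHz, 181.2 MHz]: 72.3 MHz, 101.1 MHz, 130.1 MHz, 158.9 MHz.

72.3 MHz, 101.1 MHz, 130.1 MHz, 158.9 MHz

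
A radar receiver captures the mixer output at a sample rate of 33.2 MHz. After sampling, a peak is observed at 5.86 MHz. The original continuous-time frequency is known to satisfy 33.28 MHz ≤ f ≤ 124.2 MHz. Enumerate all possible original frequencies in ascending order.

Frequencies that alias to 5.86 MHz are k·fs ± 5.86 MHz for integer k ≥ 0.
k=0: 5.86 MHz.
k=1: 27.34 MHz, 39.06 MHz.
k=2: 60.54 MHz, 72.26 MHz.
k=3: 93.74 MHz, 105.46 MHz.
k=4: 126.94 MHz, 138.66 MHz.
Within [33.28 MHz, 124.2 MHz]: 39.06 MHz, 60.54 MHz, 72.26 MHz, 93.74 MHz, 105.46 MHz.

39.06 MHz, 60.54 MHz, 72.26 MHz, 93.74 MHz, 105.46 MHz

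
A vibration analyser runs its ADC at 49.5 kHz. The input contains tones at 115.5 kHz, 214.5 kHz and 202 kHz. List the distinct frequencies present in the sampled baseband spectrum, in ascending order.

4 kHz, 16.5 kHz

fs/2 = 24.75 kHz.
115.5 kHz mod fs = 16.5 kHz.
16.5 kHz ≤ fs/2 = 24.75 kHz, appears at 16.5 kHz.
214.5 kHz mod fs = 16.5 kHz.
16.5 kHz ≤ fs/2 = 24.75 kHz, appears at 16.5 kHz.
202 kHz mod fs = 4 kHz.
4 kHz ≤ fs/2 = 24.75 kHz, appears at 4 kHz.
Distinct values: {4 kHz, 16.5 kHz}.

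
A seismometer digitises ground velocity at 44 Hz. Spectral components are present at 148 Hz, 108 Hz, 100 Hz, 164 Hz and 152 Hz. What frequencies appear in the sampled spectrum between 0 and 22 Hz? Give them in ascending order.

12 Hz, 16 Hz, 20 Hz

fs/2 = 22 Hz.
148 Hz mod fs = 16 Hz.
16 Hz ≤ fs/2 = 22 Hz, appears at 16 Hz.
108 Hz mod fs = 20 Hz.
20 Hz ≤ fs/2 = 22 Hz, appears at 20 Hz.
100 Hz mod fs = 12 Hz.
12 Hz ≤ fs/2 = 22 Hz, appears at 12 Hz.
164 Hz mod fs = 32 Hz.
32 Hz > fs/2 = 22 Hz, folds to fs − 32 Hz = 12 Hz.
152 Hz mod fs = 20 Hz.
20 Hz ≤ fs/2 = 22 Hz, appears at 20 Hz.
Distinct values: {12 Hz, 16 Hz, 20 Hz}.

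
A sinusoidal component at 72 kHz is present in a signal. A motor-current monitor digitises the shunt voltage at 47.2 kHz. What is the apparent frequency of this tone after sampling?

72 kHz mod fs = 24.8 kHz.
24.8 kHz > fs/2 = 23.6 kHz, folds to fs − 24.8 kHz = 22.4 kHz.

22.4 kHz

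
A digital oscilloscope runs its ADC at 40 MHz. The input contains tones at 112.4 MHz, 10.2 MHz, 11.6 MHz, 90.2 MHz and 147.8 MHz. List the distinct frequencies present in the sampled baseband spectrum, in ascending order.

fs/2 = 20 MHz.
112.4 MHz mod fs = 32.4 MHz.
32.4 MHz > fs/2 = 20 MHz, folds to fs − 32.4 MHz = 7.6 MHz.
10.2 MHz ≤ fs/2 = 20 MHz, passes unchanged.
11.6 MHz ≤ fs/2 = 20 MHz, passes unchanged.
90.2 MHz mod fs = 10.2 MHz.
10.2 MHz ≤ fs/2 = 20 MHz, appears at 10.2 MHz.
147.8 MHz mod fs = 27.8 MHz.
27.8 MHz > fs/2 = 20 MHz, folds to fs − 27.8 MHz = 12.2 MHz.
Distinct values: {7.6 MHz, 10.2 MHz, 11.6 MHz, 12.2 MHz}.

7.6 MHz, 10.2 MHz, 11.6 MHz, 12.2 MHz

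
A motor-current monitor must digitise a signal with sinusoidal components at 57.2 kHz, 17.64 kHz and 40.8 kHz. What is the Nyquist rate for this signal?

114.4 kHz

Highest-frequency component: 57.2 kHz.
Nyquist rate = 2 × 57.2 kHz = 114.4 kHz.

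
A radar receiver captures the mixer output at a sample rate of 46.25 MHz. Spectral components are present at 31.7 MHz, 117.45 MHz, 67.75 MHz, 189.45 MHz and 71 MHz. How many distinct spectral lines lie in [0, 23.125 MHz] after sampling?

fs/2 = 23.125 MHz.
31.7 MHz > fs/2 = 23.125 MHz, folds to fs − 31.7 MHz = 14.55 MHz.
117.45 MHz mod fs = 24.95 MHz.
24.95 MHz > fs/2 = 23.125 MHz, folds to fs − 24.95 MHz = 21.3 MHz.
67.75 MHz mod fs = 21.5 MHz.
21.5 MHz ≤ fs/2 = 23.125 MHz, appears at 21.5 MHz.
189.45 MHz mod fs = 4.45 MHz.
4.45 MHz ≤ fs/2 = 23.125 MHz, appears at 4.45 MHz.
71 MHz mod fs = 24.75 MHz.
24.75 MHz > fs/2 = 23.125 MHz, folds to fs − 24.75 MHz = 21.5 MHz.
Distinct values: {4.45 MHz, 14.55 MHz, 21.3 MHz, 21.5 MHz} → 4.

4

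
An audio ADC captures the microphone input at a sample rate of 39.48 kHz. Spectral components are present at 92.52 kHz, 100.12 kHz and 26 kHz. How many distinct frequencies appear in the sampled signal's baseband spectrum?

3

fs/2 = 19.74 kHz.
92.52 kHz mod fs = 13.56 kHz.
13.56 kHz ≤ fs/2 = 19.74 kHz, appears at 13.56 kHz.
100.12 kHz mod fs = 21.16 kHz.
21.16 kHz > fs/2 = 19.74 kHz, folds to fs − 21.16 kHz = 18.32 kHz.
26 kHz > fs/2 = 19.74 kHz, folds to fs − 26 kHz = 13.48 kHz.
Distinct values: {13.48 kHz, 13.56 kHz, 18.32 kHz} → 3.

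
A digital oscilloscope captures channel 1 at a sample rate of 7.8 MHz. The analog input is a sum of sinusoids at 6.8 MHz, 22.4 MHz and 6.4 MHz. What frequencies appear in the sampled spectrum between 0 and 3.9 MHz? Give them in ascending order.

1 MHz, 1.4 MHz

fs/2 = 3.9 MHz.
6.8 MHz > fs/2 = 3.9 MHz, folds to fs − 6.8 MHz = 1 MHz.
22.4 MHz mod fs = 6.8 MHz.
6.8 MHz > fs/2 = 3.9 MHz, folds to fs − 6.8 MHz = 1 MHz.
6.4 MHz > fs/2 = 3.9 MHz, folds to fs − 6.4 MHz = 1.4 MHz.
Distinct values: {1 MHz, 1.4 MHz}.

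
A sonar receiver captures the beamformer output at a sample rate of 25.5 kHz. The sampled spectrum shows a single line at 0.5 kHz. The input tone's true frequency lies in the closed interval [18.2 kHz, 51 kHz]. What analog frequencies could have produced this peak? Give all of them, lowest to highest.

Frequencies that alias to 0.5 kHz are k·fs ± 0.5 kHz for integer k ≥ 0.
k=0: 0.5 kHz.
k=1: 25 kHz, 26 kHz.
k=2: 50.5 kHz, 51.5 kHz.
k=3: 76 kHz, 77 kHz.
Within [18.2 kHz, 51 kHz]: 25 kHz, 26 kHz, 50.5 kHz.

25 kHz, 26 kHz, 50.5 kHz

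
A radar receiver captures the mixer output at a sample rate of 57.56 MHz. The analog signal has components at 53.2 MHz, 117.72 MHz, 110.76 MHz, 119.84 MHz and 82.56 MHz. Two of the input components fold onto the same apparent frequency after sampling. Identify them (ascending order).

53.2 MHz, 110.76 MHz

fs/2 = 28.78 MHz.
53.2 MHz > fs/2 = 28.78 MHz, folds to fs − 53.2 MHz = 4.36 MHz.
117.72 MHz mod fs = 2.6 MHz.
2.6 MHz ≤ fs/2 = 28.78 MHz, appears at 2.6 MHz.
110.76 MHz mod fs = 53.2 MHz.
53.2 MHz > fs/2 = 28.78 MHz, folds to fs − 53.2 MHz = 4.36 MHz.
119.84 MHz mod fs = 4.72 MHz.
4.72 MHz ≤ fs/2 = 28.78 MHz, appears at 4.72 MHz.
82.56 MHz mod fs = 25 MHz.
25 MHz ≤ fs/2 = 28.78 MHz, appears at 25 MHz.
53.2 MHz and 110.76 MHz both map to 4.36 MHz.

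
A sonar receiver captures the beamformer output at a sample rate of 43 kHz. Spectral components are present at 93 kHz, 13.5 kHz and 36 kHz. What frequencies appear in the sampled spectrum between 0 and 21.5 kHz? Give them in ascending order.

7 kHz, 13.5 kHz

fs/2 = 21.5 kHz.
93 kHz mod fs = 7 kHz.
7 kHz ≤ fs/2 = 21.5 kHz, appears at 7 kHz.
13.5 kHz ≤ fs/2 = 21.5 kHz, passes unchanged.
36 kHz > fs/2 = 21.5 kHz, folds to fs − 36 kHz = 7 kHz.
Distinct values: {7 kHz, 13.5 kHz}.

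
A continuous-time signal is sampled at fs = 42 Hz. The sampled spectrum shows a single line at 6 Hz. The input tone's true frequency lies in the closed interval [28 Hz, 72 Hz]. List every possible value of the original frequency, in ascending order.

Frequencies that alias to 6 Hz are k·fs ± 6 Hz for integer k ≥ 0.
k=0: 6 Hz.
k=1: 36 Hz, 48 Hz.
k=2: 78 Hz, 90 Hz.
Within [28 Hz, 72 Hz]: 36 Hz, 48 Hz.

36 Hz, 48 Hz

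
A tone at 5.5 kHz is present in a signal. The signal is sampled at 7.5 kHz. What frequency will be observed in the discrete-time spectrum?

5.5 kHz > fs/2 = 3.75 kHz, folds to fs − 5.5 kHz = 2 kHz.

2 kHz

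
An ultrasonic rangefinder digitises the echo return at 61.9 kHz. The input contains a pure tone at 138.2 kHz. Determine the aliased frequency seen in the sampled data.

14.4 kHz

138.2 kHz mod fs = 14.4 kHz.
14.4 kHz ≤ fs/2 = 30.95 kHz, appears at 14.4 kHz.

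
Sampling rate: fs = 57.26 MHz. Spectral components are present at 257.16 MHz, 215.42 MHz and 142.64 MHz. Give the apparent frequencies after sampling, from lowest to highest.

fs/2 = 28.63 MHz.
257.16 MHz mod fs = 28.12 MHz.
28.12 MHz ≤ fs/2 = 28.63 MHz, appears at 28.12 MHz.
215.42 MHz mod fs = 43.64 MHz.
43.64 MHz > fs/2 = 28.63 MHz, folds to fs − 43.64 MHz = 13.62 MHz.
142.64 MHz mod fs = 28.12 MHz.
28.12 MHz ≤ fs/2 = 28.63 MHz, appears at 28.12 MHz.
Distinct values: {13.62 MHz, 28.12 MHz}.

13.62 MHz, 28.12 MHz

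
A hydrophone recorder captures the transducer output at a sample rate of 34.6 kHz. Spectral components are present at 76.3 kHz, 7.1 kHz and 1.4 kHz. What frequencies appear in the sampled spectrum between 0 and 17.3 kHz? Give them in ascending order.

1.4 kHz, 7.1 kHz

fs/2 = 17.3 kHz.
76.3 kHz mod fs = 7.1 kHz.
7.1 kHz ≤ fs/2 = 17.3 kHz, appears at 7.1 kHz.
7.1 kHz ≤ fs/2 = 17.3 kHz, passes unchanged.
1.4 kHz ≤ fs/2 = 17.3 kHz, passes unchanged.
Distinct values: {1.4 kHz, 7.1 kHz}.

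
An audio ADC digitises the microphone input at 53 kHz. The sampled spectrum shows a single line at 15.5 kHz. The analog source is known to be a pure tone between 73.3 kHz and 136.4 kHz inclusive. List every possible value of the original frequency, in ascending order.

90.5 kHz, 121.5 kHz

Frequencies that alias to 15.5 kHz are k·fs ± 15.5 kHz for integer k ≥ 0.
k=0: 15.5 kHz.
k=1: 37.5 kHz, 68.5 kHz.
k=2: 90.5 kHz, 121.5 kHz.
k=3: 143.5 kHz, 174.5 kHz.
Within [73.3 kHz, 136.4 kHz]: 90.5 kHz, 121.5 kHz.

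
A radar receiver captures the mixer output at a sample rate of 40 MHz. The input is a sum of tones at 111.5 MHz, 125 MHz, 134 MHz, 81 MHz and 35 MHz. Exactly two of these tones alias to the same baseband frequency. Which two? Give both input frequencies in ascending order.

fs/2 = 20 MHz.
111.5 MHz mod fs = 31.5 MHz.
31.5 MHz > fs/2 = 20 MHz, folds to fs − 31.5 MHz = 8.5 MHz.
125 MHz mod fs = 5 MHz.
5 MHz ≤ fs/2 = 20 MHz, appears at 5 MHz.
134 MHz mod fs = 14 MHz.
14 MHz ≤ fs/2 = 20 MHz, appears at 14 MHz.
81 MHz mod fs = 1 MHz.
1 MHz ≤ fs/2 = 20 MHz, appears at 1 MHz.
35 MHz > fs/2 = 20 MHz, folds to fs − 35 MHz = 5 MHz.
35 MHz and 125 MHz both map to 5 MHz.

35 MHz, 125 MHz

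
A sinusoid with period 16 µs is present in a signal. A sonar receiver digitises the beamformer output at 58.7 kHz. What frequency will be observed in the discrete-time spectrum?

3.8 kHz

T = 16 µs → f = 1/T = 62.5 kHz.
62.5 kHz mod fs = 3.8 kHz.
3.8 kHz ≤ fs/2 = 29.35 kHz, appears at 3.8 kHz.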